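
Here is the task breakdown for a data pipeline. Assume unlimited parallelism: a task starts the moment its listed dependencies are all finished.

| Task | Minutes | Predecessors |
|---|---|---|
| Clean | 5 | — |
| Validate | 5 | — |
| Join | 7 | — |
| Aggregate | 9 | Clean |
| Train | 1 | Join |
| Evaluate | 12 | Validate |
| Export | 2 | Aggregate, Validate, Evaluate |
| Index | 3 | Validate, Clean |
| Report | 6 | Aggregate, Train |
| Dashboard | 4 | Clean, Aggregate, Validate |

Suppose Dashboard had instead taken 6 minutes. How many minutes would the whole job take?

As given, the longest chain is Clean→Aggregate→Report = 5+9+6 = 20, so the finish is 20 minutes.
Dashboard has 2 minutes of float (longest path through it is 18).
That remains the longest chain; total 20 minutes.

20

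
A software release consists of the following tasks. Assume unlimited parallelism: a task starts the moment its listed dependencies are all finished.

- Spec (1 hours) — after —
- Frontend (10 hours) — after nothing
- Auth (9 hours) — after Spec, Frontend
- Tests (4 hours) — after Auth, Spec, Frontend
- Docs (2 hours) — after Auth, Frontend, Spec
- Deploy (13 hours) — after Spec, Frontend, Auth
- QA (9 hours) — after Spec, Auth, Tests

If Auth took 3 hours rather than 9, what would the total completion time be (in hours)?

26

The binding path is Frontend→Auth→Tests→QA = 10+9+4+9 = 32; finish at 32 hours.
Auth lies on that path, so at 3 hours the path becomes 26 hours.
That remains the longest chain; total 26 hours.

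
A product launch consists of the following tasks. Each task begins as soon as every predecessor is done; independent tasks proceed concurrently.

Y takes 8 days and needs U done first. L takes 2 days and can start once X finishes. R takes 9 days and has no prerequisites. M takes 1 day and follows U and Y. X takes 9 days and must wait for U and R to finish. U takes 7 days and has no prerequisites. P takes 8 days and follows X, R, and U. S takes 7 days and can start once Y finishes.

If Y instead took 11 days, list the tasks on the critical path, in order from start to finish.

R, X, P

As given, the longest chain is R→X→P = 9+9+8 = 26, so the finish is 26 days.
Y has 4 days of float (longest path through it is 22).
No other chain overtakes it, so the finish is 26 days.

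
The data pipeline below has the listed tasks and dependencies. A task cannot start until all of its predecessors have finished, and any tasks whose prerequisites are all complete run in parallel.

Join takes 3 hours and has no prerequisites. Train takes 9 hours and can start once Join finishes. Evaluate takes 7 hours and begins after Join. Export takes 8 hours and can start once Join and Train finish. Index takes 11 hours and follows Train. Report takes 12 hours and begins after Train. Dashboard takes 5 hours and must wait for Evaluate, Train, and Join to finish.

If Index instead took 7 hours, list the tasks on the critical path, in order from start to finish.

Join, Train, Report

Critical path before the change: Join→Train→Report = 3+9+12 = 24 giving 24 hours.
The longest path through Index is only 23 hours, so Index has float 1.
The critical path is still Join→Train→Report; finish is now 24 hours.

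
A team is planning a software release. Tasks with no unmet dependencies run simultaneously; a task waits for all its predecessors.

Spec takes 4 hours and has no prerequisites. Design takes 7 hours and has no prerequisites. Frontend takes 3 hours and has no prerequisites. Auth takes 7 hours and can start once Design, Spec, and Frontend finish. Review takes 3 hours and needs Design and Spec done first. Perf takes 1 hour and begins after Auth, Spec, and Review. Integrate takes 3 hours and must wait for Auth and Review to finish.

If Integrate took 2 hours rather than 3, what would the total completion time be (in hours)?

Critical path before the change: Design→Auth→Integrate = 7+7+3 = 17 giving 17 hours.
Integrate is on the critical path; changing it to 2 makes that path 16 hours.
No other chain overtakes it, so the finish is 16 hours.

16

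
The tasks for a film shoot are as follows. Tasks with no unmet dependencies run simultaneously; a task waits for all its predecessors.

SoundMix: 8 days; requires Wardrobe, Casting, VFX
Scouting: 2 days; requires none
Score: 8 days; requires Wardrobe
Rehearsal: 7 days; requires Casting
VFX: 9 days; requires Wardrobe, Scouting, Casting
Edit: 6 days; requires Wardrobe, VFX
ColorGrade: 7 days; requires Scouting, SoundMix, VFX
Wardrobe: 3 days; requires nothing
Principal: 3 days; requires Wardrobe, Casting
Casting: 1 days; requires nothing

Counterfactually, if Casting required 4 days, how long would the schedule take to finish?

28

Baseline: Wardrobe→VFX→SoundMix→ColorGrade = 3+9+8+7 = 27 → 27 days.
Casting has 2 days of float (longest path through it is 25).
Now Casting→VFX→SoundMix→ColorGrade = 4+9+8+7 = 28 is longest, so the finish becomes 28 days.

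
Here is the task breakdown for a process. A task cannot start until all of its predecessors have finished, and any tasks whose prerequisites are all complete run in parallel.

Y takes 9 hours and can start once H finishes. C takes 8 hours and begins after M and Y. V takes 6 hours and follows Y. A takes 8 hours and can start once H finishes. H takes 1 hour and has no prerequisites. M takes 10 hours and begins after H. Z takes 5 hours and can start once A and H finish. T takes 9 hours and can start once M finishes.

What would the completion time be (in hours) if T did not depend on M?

Before: longest chain H→M→T = 1+10+9 = 20, finish 20.
Without M→T, T's earliest start moves from 11 to 0.
New critical path: H→M→C = 1+10+8 = 19 ⇒ 19 hours.

19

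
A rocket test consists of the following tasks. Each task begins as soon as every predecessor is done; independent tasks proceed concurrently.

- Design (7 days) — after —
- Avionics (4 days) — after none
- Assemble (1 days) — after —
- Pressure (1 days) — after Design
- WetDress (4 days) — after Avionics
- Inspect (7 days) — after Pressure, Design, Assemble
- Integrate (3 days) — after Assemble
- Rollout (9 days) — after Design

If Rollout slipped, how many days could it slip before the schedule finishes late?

0

Design→Rollout = 7+9 = 16 sets the makespan at 16 days.
Rollout finishes as early as 16 and must finish by 16.
Float = 16 − 16 = 0.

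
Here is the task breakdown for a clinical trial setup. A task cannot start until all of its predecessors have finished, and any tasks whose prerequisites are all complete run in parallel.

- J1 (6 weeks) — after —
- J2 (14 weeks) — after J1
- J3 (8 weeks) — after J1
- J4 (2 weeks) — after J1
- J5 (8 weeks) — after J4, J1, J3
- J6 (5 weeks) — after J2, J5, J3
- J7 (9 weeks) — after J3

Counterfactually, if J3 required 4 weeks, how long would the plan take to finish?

25

Actual critical path: J1→J3→J5→J6 = 6+8+8+5 = 27 ⇒ 27 weeks.
J3 is on the critical path; changing it to 4 makes that path 23 weeks.
New critical path: J1→J2→J6 = 6+14+5 = 25 ⇒ 25 weeks.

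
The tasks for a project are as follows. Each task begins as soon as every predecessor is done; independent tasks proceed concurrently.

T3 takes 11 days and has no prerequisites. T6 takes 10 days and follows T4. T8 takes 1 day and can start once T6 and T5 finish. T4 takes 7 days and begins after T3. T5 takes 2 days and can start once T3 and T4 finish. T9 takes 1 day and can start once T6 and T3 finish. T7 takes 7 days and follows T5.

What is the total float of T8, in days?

0

T3→T4→T6→T8 = 11+7+10+1 = 29 sets the makespan at 29 days.
The longest chain containing T8 totals 29 days.
Float = 29 − 29 = 0.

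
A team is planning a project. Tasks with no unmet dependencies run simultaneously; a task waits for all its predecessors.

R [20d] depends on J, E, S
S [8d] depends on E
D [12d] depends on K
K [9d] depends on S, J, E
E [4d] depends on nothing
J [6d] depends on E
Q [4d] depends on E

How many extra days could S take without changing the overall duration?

E→S→K→D = 4+8+9+12 = 33 sets the makespan at 33 days.
S finishes as early as 12 and must finish by 12.
Slack of S = 4 − 4 = 0 days.

0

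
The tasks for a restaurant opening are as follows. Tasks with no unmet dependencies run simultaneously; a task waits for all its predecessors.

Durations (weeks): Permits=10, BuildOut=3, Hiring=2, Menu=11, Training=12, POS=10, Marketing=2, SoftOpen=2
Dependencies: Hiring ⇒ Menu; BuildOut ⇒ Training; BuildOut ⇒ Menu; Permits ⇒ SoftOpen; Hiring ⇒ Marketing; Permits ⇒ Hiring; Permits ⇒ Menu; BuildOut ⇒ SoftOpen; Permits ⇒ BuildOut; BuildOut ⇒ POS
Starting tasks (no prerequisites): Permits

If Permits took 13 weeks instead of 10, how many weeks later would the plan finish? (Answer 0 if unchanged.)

Critical path before the change: Permits→BuildOut→Training = 10+3+12 = 25 giving 25 weeks.
Permits lies on that path, so at 13 weeks the path becomes 28 weeks.
That remains the longest chain; total 28 weeks.
Change in finish: 28 − 25 = +3 weeks.

3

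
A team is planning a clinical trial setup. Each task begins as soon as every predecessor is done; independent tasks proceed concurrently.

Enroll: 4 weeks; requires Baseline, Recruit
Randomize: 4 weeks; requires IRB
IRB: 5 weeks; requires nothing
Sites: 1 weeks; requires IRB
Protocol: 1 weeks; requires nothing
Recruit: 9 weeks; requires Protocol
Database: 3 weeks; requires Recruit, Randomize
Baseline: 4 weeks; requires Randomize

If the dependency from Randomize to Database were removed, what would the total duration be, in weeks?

17

With the dependency in place, IRB→Randomize→Baseline→Enroll = 5+4+4+4 = 17 sets the finish at 17 weeks.
Dropping Randomize→Database doesn't change Database's earliest start (10); another predecessor still binds.
New critical path: IRB→Randomize→Baseline→Enroll = 5+4+4+4 = 17 ⇒ 17 weeks.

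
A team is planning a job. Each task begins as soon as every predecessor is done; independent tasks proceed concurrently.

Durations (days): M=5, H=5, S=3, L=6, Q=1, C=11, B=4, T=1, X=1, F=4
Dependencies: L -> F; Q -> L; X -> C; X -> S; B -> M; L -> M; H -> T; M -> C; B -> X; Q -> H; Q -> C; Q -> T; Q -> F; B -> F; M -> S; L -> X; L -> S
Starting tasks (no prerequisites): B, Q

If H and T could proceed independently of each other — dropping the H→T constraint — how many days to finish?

Original critical path: Q→L→M→C = 1+6+5+11 = 23 ⇒ 23 days.
Without H→T, T's earliest start moves from 6 to 1.
New critical path: Q→L→M→C = 1+6+5+11 = 23 ⇒ 23 days.

23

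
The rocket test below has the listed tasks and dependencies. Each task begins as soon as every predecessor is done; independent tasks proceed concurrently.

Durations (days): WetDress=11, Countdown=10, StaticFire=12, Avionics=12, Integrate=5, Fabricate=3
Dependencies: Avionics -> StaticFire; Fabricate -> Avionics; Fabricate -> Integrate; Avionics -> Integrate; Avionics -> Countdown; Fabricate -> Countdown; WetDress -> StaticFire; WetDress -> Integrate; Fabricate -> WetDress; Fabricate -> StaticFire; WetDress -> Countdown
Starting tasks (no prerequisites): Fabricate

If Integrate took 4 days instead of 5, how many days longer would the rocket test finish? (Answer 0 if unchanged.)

Actual critical path: Fabricate→Avionics→StaticFire = 3+12+12 = 27 ⇒ 27 days.
Integrate has 7 days of float (longest path through it is 20).
No other chain overtakes it, so the finish is 27 days.
Change in finish: 27 − 27 = +0 days.

0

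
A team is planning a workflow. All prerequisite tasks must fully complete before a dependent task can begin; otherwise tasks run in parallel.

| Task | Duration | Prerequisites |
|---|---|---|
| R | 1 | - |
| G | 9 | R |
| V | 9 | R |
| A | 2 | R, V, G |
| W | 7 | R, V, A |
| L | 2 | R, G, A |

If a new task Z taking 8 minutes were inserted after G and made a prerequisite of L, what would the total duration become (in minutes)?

Originally the plan takes 19 minutes.
With Z inserted, L now waits for max(R, G, A, Z).
New critical path: R→G→Z→L = 1+9+8+2 = 20 ⇒ 20 minutes.

20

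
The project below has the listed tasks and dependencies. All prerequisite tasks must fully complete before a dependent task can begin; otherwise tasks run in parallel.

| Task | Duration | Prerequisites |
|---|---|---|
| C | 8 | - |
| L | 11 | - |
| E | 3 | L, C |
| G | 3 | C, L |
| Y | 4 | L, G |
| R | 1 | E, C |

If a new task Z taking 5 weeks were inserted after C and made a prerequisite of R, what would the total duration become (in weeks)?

Originally the plan takes 18 weeks.
With Z inserted, R now waits for max(E, C, Z).
New critical path: L→G→Y = 11+3+4 = 18 ⇒ 18 weeks.

18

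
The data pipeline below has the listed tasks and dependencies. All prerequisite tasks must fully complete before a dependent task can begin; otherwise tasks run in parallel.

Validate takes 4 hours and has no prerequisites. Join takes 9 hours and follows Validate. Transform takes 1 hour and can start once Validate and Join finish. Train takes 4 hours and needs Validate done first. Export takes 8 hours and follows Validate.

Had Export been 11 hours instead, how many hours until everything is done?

15

The binding path is Validate→Join→Transform = 4+9+1 = 14; finish at 14 hours.
The longest path through Export is only 12 hours, so Export has float 2.
The binding chain switches to Validate→Export = 4+11 = 15; finish 15 hours.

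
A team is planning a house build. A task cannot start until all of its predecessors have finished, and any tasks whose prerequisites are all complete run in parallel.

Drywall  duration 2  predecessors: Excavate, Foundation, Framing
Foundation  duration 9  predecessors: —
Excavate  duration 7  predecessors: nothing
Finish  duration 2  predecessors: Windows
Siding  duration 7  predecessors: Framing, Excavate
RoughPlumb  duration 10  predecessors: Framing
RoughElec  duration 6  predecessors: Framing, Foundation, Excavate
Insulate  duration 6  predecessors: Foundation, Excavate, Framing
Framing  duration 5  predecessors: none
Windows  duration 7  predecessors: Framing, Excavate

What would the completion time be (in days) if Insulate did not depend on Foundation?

Before: longest chain Excavate→Windows→Finish = 7+7+2 = 16, finish 16.
Without Foundation→Insulate, Insulate's earliest start moves from 9 to 7.
New critical path: Excavate→Windows→Finish = 7+7+2 = 16 ⇒ 16 days.

16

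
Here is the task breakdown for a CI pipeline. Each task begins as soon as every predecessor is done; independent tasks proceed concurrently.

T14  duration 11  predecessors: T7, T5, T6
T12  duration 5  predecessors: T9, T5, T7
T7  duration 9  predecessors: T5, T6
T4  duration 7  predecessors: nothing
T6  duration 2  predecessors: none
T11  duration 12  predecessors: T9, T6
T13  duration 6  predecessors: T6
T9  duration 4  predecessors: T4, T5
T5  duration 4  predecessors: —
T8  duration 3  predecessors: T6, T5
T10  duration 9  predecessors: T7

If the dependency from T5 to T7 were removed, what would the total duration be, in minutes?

Original critical path: T5→T7→T14 = 4+9+11 = 24 ⇒ 24 minutes.
Without T5→T7, T7's earliest start moves from 4 to 2.
After: T4→T9→T11 = 7+4+12 = 23 → 23 minutes.

23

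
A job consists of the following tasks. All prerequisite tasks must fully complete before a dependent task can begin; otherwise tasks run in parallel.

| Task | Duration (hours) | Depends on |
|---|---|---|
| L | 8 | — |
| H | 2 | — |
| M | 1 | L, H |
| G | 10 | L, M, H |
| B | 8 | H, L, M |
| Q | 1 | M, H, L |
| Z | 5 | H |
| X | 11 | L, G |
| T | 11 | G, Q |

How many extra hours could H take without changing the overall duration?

6

Critical path: L→M→G→X = 8+1+10+11 = 30, so the finish is 30 hours.
H finishes as early as 2 and must finish by 8.
Slack of H = 6 − 0 = 6 hours.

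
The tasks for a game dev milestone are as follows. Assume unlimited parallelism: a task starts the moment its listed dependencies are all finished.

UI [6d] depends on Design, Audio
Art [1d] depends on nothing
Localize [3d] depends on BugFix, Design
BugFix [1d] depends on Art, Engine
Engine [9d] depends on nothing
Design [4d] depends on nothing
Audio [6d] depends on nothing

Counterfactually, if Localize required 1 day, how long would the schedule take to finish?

Baseline: Engine→BugFix→Localize = 9+1+3 = 13 → 13 days.
Localize lies on that path, so at 1 day the path becomes 11 days.
Now Audio→UI = 6+6 = 12 is longest, so the finish becomes 12 days.

12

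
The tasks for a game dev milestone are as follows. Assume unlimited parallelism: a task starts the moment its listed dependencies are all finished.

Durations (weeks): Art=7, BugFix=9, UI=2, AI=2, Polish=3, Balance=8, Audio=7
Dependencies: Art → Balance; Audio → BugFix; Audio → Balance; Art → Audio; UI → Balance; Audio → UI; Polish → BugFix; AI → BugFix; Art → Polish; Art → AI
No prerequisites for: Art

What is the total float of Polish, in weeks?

5

Art→Audio→UI→Balance = 7+7+2+8 = 24 sets the makespan at 24 weeks.
Polish finishes as early as 10 and must finish by 15.
Float = 24 − 19 = 5.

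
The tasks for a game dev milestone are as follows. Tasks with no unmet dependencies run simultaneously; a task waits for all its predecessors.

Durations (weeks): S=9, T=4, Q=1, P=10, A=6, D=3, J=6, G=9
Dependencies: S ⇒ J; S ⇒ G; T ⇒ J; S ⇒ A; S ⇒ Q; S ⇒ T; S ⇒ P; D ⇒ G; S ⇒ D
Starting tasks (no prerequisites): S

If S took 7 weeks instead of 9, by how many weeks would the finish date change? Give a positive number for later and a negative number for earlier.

-2

As given, the longest chain is S→D→G = 9+3+9 = 21, so the finish is 21 weeks.
Since S is critical, the -2 change carries straight to that chain (now 19 weeks).
The critical path is still S→D→G; finish is now 19 weeks.
Change in finish: 19 − 21 = -2 weeks.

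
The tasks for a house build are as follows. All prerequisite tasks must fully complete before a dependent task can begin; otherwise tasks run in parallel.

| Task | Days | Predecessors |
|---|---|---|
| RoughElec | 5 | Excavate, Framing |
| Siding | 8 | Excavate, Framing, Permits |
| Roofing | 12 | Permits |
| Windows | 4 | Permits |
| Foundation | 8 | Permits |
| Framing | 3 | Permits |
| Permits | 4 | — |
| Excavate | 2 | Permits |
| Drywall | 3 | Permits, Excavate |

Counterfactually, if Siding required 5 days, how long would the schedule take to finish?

Critical path before the change: Permits→Roofing = 4+12 = 16 giving 16 days.
Siding is off the critical path — its longest chain is 15 days, giving 1 of slack.
That remains the longest chain; total 16 days.

16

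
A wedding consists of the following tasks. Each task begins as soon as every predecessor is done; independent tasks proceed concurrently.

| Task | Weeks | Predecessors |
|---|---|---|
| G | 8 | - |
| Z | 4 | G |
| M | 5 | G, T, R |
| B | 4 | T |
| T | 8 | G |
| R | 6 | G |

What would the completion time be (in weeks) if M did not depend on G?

21

With the dependency in place, G→T→M = 8+8+5 = 21 sets the finish at 21 weeks.
Dropping G→M doesn't change M's earliest start (16); another predecessor still binds.
After: G→T→M = 8+8+5 = 21 → 21 weeks.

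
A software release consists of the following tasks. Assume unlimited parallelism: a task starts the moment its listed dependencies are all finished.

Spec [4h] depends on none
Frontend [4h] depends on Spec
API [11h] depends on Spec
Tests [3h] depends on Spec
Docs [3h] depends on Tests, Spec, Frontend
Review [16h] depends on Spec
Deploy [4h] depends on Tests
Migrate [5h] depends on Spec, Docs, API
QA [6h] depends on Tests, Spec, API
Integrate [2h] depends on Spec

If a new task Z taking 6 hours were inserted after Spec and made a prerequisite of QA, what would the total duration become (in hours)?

Originally the job takes 21 hours.
With Z inserted, QA now waits for max(Tests, Spec, API, Z).
New critical path: Spec→API→QA = 4+11+6 = 21 ⇒ 21 hours.

21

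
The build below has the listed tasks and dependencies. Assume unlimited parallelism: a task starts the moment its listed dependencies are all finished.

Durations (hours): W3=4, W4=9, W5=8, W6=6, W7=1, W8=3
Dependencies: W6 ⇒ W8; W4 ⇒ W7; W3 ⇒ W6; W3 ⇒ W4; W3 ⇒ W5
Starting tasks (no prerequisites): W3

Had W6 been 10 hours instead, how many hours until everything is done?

The binding path is W3→W4→W7 = 4+9+1 = 14; finish at 14 hours.
W6 has 1 hour of float (longest path through it is 13).
New critical path: W3→W6→W8 = 4+10+3 = 17 ⇒ 17 hours.

17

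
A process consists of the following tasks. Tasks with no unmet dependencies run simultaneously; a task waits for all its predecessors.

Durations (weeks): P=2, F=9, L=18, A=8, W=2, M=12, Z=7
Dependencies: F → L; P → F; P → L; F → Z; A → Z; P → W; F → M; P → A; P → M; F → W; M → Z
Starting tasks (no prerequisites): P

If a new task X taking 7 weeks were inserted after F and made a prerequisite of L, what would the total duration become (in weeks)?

Originally the plan takes 30 weeks.
With X inserted, L now waits for max(P, F, X).
New critical path: P→F→X→L = 2+9+7+18 = 36 ⇒ 36 weeks.

36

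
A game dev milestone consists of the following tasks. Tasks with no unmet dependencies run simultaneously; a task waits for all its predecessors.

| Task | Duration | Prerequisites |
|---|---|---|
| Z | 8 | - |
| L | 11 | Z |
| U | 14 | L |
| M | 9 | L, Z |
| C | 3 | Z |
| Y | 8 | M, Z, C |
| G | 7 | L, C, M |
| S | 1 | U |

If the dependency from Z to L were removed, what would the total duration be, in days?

28

With the dependency in place, Z→L→M→Y = 8+11+9+8 = 36 sets the finish at 36 days.
Without Z→L, L's earliest start moves from 8 to 0.
The longest chain is now L→M→Y = 11+9+8 = 28, so the game dev milestone takes 28 days.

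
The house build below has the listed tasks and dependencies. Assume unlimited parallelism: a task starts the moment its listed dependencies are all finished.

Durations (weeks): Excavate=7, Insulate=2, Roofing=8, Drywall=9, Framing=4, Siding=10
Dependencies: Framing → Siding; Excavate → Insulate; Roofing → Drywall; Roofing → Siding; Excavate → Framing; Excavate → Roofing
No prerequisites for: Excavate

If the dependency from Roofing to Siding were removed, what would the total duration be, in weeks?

Original critical path: Excavate→Roofing→Siding = 7+8+10 = 25 ⇒ 25 weeks.
Without Roofing→Siding, Siding's earliest start moves from 15 to 11.
New critical path: Excavate→Roofing→Drywall = 7+8+9 = 24 ⇒ 24 weeks.

24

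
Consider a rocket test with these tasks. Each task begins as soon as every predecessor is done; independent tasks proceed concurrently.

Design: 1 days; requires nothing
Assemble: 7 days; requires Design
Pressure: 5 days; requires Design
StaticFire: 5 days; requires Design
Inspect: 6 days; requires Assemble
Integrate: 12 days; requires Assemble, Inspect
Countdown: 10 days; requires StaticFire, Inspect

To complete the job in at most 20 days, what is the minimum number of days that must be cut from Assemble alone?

6

Current finish: 26 days; target: 20.
Assemble is on every critical path, so each day cut from Assemble cuts the finish by one (this holds down to a finish of 20).
Need 26 − 20 = 6 days off Assemble → Assemble becomes 1 day, finish becomes 20.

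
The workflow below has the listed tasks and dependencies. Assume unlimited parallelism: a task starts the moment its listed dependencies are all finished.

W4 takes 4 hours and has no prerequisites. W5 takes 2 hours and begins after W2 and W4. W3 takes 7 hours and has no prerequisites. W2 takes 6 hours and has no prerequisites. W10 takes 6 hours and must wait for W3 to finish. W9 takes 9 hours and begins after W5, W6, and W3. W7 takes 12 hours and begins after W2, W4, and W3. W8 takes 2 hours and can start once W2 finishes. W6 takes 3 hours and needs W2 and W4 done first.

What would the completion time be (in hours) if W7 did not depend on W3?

Before: longest chain W3→W7 = 7+12 = 19, finish 19.
Without W3→W7, W7's earliest start moves from 7 to 6.
After: W2→W6→W9 = 6+3+9 = 18 → 18 hours.

18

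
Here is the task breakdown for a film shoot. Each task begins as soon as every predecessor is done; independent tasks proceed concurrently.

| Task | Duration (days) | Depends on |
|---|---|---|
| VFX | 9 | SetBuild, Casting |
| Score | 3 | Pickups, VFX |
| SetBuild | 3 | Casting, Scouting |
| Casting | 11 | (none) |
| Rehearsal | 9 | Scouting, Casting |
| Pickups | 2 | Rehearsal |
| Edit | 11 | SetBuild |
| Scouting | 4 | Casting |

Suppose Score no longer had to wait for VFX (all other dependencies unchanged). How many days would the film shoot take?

29

Before: longest chain Casting→Scouting→SetBuild→VFX→Score = 11+4+3+9+3 = 30, finish 30.
Without VFX→Score, Score's earliest start moves from 27 to 26.
The longest chain is now Casting→Scouting→SetBuild→Edit = 11+4+3+11 = 29, so the film shoot takes 29 days.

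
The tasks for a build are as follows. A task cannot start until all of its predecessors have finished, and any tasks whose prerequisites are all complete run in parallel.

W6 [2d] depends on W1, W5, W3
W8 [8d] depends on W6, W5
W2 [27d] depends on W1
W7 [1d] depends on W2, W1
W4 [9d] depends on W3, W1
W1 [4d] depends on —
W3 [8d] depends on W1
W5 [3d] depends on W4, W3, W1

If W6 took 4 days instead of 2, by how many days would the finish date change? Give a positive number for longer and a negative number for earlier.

2

The binding path is W1→W3→W4→W5→W6→W8 = 4+8+9+3+2+8 = 34; finish at 34 days.
W6 lies on that path, so at 4 days the path becomes 36 days.
That remains the longest chain; total 36 days.
Change in finish: 36 − 34 = +2 days.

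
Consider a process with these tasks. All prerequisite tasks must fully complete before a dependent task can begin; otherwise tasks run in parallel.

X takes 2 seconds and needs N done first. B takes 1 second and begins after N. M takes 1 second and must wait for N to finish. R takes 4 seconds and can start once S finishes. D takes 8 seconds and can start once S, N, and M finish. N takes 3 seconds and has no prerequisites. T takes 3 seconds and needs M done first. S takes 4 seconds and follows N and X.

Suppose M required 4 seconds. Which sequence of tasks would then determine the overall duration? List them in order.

Critical path before the change: N→X→S→D = 3+2+4+8 = 17 giving 17 seconds.
M has 5 seconds of float (longest path through it is 12).
The critical path is still N→X→S→D; finish is now 17 seconds.

N, X, S, D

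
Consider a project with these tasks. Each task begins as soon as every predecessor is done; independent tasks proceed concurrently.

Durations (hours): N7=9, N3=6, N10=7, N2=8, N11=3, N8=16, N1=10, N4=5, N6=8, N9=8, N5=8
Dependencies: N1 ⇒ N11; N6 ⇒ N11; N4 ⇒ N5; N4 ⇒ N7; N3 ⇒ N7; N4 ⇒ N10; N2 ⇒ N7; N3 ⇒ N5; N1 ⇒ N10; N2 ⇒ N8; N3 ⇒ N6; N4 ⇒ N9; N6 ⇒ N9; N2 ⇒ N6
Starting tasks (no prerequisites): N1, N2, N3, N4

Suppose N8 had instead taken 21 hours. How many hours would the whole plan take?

29

As given, the longest chain is N2→N8 = 8+16 = 24, so the finish is 24 hours.
N8 is on the critical path; changing it to 21 makes that path 29 hours.
That remains the longest chain; total 29 hours.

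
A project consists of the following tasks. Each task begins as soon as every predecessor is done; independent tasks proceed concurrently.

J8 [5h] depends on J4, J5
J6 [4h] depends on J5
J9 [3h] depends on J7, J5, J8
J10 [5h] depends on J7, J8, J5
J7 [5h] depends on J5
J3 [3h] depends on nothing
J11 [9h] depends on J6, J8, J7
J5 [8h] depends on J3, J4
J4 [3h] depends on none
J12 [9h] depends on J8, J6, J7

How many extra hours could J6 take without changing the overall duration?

J3→J5→J7→J11 = 3+8+5+9 = 25 sets the makespan at 25 hours.
The longest chain containing J6 totals 24 hours.
So J6 can slip 16 − 15 = 1 hour.

1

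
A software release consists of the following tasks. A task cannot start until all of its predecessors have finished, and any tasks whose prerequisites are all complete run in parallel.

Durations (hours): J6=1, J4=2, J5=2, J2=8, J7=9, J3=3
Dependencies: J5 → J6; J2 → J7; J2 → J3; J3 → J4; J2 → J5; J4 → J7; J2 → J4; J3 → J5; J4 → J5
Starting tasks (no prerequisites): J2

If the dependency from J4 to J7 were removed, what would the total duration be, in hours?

17

Original critical path: J2→J3→J4→J7 = 8+3+2+9 = 22 ⇒ 22 hours.
Without J4→J7, J7's earliest start moves from 13 to 8.
After: J2→J7 = 8+9 = 17 → 17 hours.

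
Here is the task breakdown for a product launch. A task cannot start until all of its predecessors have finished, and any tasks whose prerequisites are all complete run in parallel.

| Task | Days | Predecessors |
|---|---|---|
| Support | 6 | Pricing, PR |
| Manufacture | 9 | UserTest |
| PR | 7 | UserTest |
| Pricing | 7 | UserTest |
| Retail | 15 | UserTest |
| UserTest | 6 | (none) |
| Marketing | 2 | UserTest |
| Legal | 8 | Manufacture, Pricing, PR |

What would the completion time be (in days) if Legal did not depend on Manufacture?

21

Original critical path: UserTest→Manufacture→Legal = 6+9+8 = 23 ⇒ 23 days.
Without Manufacture→Legal, Legal's earliest start moves from 15 to 13.
After: UserTest→Pricing→Legal = 6+7+8 = 21 → 21 days.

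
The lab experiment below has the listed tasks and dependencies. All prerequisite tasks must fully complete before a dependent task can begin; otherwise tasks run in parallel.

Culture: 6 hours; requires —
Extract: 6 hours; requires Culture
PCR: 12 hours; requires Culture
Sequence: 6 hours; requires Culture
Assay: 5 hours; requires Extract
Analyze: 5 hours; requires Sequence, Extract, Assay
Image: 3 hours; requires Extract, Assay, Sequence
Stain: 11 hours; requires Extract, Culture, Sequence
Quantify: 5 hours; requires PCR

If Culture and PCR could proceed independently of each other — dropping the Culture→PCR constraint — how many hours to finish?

With the dependency in place, Culture→Extract→Stain = 6+6+11 = 23 sets the finish at 23 hours.
Without Culture→PCR, PCR's earliest start moves from 6 to 0.
New critical path: Culture→Extract→Stain = 6+6+11 = 23 ⇒ 23 hours.

23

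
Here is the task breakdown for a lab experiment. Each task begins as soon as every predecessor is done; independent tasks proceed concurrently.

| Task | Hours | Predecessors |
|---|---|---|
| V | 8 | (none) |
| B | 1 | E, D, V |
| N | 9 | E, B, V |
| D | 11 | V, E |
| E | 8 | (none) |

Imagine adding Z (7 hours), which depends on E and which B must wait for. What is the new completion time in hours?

29

Originally the lab experiment takes 29 hours.
With Z inserted, B now waits for max(E, D, V, Z).
New critical path: E→D→B→N = 8+11+1+9 = 29 ⇒ 29 hours.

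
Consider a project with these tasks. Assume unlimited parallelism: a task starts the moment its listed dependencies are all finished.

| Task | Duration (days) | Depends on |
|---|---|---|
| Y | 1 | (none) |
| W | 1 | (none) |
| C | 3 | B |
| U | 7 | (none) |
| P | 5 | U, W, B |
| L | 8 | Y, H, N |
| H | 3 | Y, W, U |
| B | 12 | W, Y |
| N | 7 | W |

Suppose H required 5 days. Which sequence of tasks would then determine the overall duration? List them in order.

Baseline: U→H→L = 7+3+8 = 18 → 18 days.
Since H is critical, the +2 change carries straight to that chain (now 20 days).
That remains the longest chain; total 20 days.

U, H, L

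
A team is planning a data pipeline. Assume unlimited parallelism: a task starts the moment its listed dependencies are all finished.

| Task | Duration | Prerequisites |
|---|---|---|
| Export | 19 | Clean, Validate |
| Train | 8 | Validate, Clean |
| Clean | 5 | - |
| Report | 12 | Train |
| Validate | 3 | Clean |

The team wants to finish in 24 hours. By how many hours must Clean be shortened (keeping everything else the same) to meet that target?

4

Current finish: 28 hours; target: 24.
Clean is on every critical path, so each hour cut from Clean cuts the finish by one (this holds down to a finish of 24).
Need 28 − 24 = 4 hours off Clean → Clean becomes 1 hour, finish becomes 24.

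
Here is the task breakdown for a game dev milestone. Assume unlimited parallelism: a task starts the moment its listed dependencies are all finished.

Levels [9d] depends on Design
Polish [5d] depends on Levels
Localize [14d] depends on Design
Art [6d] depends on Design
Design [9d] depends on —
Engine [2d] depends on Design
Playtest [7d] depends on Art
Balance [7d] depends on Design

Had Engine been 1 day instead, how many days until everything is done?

23

Baseline: Design→Levels→Polish = 9+9+5 = 23 → 23 days.
The longest path through Engine is only 11 days, so Engine has float 12.
No other chain overtakes it, so the finish is 23 days.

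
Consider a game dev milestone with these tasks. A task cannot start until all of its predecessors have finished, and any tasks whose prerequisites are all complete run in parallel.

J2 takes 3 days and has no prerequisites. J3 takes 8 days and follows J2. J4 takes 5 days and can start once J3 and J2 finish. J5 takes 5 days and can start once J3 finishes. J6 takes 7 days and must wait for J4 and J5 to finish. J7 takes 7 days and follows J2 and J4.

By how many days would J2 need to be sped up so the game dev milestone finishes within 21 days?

2

Current finish: 23 days; target: 21.
J2 is on every critical path, so each day cut from J2 cuts the finish by one (this holds down to a finish of 21).
Need 23 − 21 = 2 days off J2 → J2 becomes 1 day, finish becomes 21.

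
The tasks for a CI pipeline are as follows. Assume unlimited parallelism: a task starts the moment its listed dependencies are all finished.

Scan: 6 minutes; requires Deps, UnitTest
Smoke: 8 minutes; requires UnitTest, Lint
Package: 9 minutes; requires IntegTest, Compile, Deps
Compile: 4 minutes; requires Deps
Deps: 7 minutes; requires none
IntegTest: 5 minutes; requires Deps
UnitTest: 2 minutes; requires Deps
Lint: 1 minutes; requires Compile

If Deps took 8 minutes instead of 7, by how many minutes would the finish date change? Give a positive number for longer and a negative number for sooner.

Baseline: Deps→IntegTest→Package = 7+5+9 = 21 → 21 minutes.
Deps is on the critical path; changing it to 8 makes that path 22 minutes.
The critical path is still Deps→IntegTest→Package; finish is now 22 minutes.
Change in finish: 22 − 21 = +1 minutes.

1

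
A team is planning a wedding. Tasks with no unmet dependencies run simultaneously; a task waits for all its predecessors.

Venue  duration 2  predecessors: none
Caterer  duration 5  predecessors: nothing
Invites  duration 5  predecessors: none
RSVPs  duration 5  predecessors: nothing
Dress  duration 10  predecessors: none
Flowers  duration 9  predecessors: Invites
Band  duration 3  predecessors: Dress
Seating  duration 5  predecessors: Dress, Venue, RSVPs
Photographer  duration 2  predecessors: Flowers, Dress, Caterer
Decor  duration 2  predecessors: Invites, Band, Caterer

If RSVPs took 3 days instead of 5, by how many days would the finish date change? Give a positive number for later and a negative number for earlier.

0

As given, the longest chain is Invites→Flowers→Photographer = 5+9+2 = 16, so the finish is 16 days.
RSVPs is off the critical path — its longest chain is 10 days, giving 6 of slack.
That remains the longest chain; total 16 days.
Change in finish: 16 − 16 = +0 days.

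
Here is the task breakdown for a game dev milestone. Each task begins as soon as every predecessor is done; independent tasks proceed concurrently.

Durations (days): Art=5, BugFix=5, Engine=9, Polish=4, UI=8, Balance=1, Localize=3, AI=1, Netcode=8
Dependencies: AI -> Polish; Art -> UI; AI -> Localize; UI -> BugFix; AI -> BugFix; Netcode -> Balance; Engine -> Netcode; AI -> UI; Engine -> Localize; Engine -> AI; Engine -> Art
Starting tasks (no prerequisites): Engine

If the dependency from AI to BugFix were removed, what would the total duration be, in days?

27

Before: longest chain Engine→Art→UI→BugFix = 9+5+8+5 = 27, finish 27.
Dropping AI→BugFix doesn't change BugFix's earliest start (22); another predecessor still binds.
New critical path: Engine→Art→UI→BugFix = 9+5+8+5 = 27 ⇒ 27 days.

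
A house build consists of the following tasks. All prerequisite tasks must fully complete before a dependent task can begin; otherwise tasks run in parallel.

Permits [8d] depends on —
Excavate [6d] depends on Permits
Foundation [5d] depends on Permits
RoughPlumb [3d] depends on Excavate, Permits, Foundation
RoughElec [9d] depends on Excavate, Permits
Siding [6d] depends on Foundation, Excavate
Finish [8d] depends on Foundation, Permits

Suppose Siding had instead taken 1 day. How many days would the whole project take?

23

The binding path is Permits→Excavate→RoughElec = 8+6+9 = 23; finish at 23 days.
The longest path through Siding is only 20 days, so Siding has float 3.
No other chain overtakes it, so the finish is 23 days.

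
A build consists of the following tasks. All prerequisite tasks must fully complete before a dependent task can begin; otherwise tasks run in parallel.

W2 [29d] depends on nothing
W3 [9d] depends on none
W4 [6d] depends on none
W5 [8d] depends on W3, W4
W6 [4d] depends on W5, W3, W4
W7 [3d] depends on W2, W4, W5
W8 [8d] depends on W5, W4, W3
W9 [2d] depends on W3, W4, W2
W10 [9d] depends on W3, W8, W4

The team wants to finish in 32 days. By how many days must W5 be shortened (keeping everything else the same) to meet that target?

Current finish: 34 days; target: 32.
W5 is on every critical path, so each day cut from W5 cuts the finish by one (this holds down to a finish of 32).
Need 34 − 32 = 2 days off W5 → W5 becomes 6 days, finish becomes 32.

2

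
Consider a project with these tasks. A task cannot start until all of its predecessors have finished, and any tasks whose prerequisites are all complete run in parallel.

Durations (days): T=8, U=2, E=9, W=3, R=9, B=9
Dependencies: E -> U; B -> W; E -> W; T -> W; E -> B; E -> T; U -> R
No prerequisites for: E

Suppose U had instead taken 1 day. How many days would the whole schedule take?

21

Critical path before the change: E→B→W = 9+9+3 = 21 giving 21 days.
U is off the critical path — its longest chain is 20 days, giving 1 of slack.
That remains the longest chain; total 21 days.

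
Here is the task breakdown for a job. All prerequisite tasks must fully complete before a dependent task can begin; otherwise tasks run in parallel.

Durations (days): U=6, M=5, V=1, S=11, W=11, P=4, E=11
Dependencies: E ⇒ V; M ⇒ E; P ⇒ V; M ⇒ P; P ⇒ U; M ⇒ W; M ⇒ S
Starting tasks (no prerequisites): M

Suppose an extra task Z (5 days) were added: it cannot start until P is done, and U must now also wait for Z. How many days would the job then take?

20

Originally the job takes 17 days.
With Z inserted, U now waits for max(P, Z).
New critical path: M→P→Z→U = 5+4+5+6 = 20 ⇒ 20 days.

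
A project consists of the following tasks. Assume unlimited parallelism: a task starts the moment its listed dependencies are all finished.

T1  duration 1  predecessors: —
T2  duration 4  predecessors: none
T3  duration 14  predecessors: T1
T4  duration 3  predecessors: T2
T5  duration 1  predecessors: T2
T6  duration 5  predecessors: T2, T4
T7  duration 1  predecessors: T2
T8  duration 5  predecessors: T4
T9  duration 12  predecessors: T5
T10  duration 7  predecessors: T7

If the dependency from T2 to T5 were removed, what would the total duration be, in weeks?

With the dependency in place, T2→T5→T9 = 4+1+12 = 17 sets the finish at 17 weeks.
Without T2→T5, T5's earliest start moves from 4 to 0.
After: T1→T3 = 1+14 = 15 → 15 weeks.

15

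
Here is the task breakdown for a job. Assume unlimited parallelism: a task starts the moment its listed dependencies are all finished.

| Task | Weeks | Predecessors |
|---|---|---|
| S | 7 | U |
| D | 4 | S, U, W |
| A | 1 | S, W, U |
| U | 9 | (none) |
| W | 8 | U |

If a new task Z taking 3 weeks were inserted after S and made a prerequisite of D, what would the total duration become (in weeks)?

Originally the schedule takes 21 weeks.
With Z inserted, D now waits for max(S, U, W, Z).
New critical path: U→S→Z→D = 9+7+3+4 = 23 ⇒ 23 weeks.

23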